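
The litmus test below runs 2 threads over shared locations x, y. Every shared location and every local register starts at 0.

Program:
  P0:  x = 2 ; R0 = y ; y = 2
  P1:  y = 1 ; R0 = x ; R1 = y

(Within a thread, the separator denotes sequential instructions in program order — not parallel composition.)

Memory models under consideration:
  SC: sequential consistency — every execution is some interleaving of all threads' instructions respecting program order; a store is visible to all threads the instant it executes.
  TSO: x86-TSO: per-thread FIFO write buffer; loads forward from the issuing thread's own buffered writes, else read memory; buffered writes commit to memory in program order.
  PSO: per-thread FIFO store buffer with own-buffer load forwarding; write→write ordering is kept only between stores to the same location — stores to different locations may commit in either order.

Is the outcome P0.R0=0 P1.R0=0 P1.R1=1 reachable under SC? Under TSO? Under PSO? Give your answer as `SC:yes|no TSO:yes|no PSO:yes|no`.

SC:no TSO:yes PSO:yes

outcome vector order: (P0.R0,P1.R0,P1.R1)
SC (6): <0 2 1>, <0 2 2>, <1 0 1>, <1 0 2>, <1 2 1>, <1 2 2>
TSO (8): <0 0 1>, <0 0 2>, <0 2 1>, <0 2 2>, <1 0 1>, <1 0 2>, <1 2 1>, <1 2 2>
PSO (8): <0 0 1>, <0 0 2>, <0 2 1>, <0 2 2>, <1 0 1>, <1 0 2>, <1 2 1>, <1 2 2>
target <0 0 1> ∈ {TSO,PSO}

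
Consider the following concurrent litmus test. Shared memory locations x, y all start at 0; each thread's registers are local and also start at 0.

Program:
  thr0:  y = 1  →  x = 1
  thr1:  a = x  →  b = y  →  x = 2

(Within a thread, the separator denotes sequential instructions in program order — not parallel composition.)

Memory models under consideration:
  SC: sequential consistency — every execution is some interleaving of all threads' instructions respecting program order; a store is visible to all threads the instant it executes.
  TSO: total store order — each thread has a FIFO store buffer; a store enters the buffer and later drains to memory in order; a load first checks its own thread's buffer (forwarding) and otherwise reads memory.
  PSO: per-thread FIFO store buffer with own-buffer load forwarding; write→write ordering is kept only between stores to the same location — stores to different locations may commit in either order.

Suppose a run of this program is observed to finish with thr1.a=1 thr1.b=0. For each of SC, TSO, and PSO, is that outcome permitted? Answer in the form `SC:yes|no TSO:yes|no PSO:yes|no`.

SC:no TSO:no PSO:yes

outcome vector order: (thr1.a,thr1.b)
[SC] allowed = {(0,0) (0,1) (1,1)}
[TSO] allowed = {(0,0) (0,1) (1,1)}
[PSO] allowed = {(0,0) (0,1) (1,0) (1,1)}
target (1,0) ∈ {PSO}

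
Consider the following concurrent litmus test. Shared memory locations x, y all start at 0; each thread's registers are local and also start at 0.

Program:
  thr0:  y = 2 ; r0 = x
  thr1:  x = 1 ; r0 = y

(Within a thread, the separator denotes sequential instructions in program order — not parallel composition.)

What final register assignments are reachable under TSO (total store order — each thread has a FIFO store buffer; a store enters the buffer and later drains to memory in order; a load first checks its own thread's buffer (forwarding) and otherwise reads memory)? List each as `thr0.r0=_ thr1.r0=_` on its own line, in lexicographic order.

outcome vector order: (thr0.r0,thr1.r0)
|TSO outcomes| = 4

thr0.r0=0 thr1.r0=0
thr0.r0=0 thr1.r0=2
thr0.r0=1 thr1.r0=0
thr0.r0=1 thr1.r0=2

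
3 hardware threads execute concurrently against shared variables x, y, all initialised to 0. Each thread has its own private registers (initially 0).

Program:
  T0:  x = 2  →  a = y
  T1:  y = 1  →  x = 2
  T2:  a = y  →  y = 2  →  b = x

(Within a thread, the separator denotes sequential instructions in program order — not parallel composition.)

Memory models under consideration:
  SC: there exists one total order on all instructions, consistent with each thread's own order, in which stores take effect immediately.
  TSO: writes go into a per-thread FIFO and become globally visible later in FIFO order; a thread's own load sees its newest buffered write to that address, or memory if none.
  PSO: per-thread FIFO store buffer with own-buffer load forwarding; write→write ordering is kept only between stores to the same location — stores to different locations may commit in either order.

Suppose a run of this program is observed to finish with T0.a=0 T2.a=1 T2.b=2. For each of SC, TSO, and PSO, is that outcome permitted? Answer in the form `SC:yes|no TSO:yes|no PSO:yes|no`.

outcome vector order: (T0.a,T2.a,T2.b)
under SC → 002 012 100 102 112 200 202 210 212
under TSO → 000 002 010 012 100 102 110 112 200 202 210 212
under PSO → 000 002 010 012 100 102 110 112 200 202 210 212
target 012 ∈ {SC,TSO,PSO}

SC:yes TSO:yes PSO:yes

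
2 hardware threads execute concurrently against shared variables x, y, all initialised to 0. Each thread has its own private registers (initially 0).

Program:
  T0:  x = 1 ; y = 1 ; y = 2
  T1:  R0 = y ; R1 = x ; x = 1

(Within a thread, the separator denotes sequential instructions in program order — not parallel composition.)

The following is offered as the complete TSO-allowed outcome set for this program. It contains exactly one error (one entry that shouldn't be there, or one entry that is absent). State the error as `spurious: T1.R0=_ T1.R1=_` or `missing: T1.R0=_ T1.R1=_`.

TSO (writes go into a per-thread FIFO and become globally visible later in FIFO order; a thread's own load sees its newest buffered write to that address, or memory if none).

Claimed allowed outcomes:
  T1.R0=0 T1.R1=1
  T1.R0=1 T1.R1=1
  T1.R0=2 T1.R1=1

missing: T1.R0=0 T1.R1=0

outcome vector order: (T1.R0,T1.R1)
[TSO] allowed = {00, 01, 11, 21}
TSO∖claimed = {00}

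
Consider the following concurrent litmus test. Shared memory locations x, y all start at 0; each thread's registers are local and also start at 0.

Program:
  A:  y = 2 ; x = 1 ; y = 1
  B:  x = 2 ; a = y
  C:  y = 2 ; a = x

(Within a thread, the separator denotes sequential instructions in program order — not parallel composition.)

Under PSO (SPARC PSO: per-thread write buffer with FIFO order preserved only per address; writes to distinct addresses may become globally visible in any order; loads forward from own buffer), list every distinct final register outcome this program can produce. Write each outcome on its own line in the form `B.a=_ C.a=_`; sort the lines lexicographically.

B.a=0 C.a=0
B.a=0 C.a=1
B.a=0 C.a=2
B.a=1 C.a=0
B.a=1 C.a=1
B.a=1 C.a=2
B.a=2 C.a=0
B.a=2 C.a=1
B.a=2 C.a=2

outcome vector order: (B.a,C.a)
|PSO outcomes| = 9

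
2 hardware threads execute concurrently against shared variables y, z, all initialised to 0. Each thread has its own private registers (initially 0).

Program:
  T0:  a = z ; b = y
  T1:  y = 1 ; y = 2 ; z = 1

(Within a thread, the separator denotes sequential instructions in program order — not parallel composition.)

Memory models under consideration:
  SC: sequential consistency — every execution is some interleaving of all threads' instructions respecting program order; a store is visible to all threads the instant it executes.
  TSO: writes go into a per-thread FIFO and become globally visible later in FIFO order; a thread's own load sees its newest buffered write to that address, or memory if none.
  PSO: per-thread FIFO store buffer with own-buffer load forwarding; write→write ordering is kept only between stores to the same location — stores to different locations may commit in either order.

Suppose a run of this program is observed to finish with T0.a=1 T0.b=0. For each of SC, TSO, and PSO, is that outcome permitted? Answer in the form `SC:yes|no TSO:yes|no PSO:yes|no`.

outcome vector order: (T0.a,T0.b)
SC (4): 00, 01, 02, 12
TSO (4): 00, 01, 02, 12
PSO (6): 00, 01, 02, 10, 11, 12
target 10 ∈ {PSO}

SC:no TSO:no PSO:yes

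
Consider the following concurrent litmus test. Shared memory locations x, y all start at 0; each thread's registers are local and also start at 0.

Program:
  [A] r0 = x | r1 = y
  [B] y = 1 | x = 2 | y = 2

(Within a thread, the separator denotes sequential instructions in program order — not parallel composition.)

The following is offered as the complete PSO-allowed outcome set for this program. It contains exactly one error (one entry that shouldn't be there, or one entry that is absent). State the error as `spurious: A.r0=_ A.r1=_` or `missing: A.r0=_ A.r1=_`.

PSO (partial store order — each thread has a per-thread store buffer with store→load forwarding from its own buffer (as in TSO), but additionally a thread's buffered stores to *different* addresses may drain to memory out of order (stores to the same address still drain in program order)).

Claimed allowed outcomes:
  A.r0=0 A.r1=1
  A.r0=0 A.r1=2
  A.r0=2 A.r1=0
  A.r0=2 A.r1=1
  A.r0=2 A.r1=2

outcome vector order: (A.r0,A.r1)
PSO: 6 outcomes — {<0 0>; <0 1>; <0 2>; <2 0>; <2 1>; <2 2>}
PSO∖claimed = {<0 0>}

missing: A.r0=0 A.r1=0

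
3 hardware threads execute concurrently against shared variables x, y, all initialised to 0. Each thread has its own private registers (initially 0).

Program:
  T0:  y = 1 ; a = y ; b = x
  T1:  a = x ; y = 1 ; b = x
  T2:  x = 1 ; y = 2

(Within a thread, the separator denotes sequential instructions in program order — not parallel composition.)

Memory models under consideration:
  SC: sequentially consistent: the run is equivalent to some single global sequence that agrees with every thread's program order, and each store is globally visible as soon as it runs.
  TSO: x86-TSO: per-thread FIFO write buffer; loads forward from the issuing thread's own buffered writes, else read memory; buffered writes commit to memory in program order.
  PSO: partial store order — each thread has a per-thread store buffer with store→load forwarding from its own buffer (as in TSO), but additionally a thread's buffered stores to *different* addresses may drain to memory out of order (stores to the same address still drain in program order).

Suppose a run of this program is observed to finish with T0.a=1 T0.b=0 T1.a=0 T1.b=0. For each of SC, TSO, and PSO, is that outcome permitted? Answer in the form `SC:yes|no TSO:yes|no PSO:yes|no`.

SC:yes TSO:yes PSO:yes

outcome vector order: (T0.a,T0.b,T1.a,T1.b)
[SC] allowed = {1/0/0/0 1/0/0/1 1/0/1/1 1/1/0/0 1/1/0/1 1/1/1/1 2/1/0/0 2/1/0/1 2/1/1/1}
[TSO] allowed = {1/0/0/0 1/0/0/1 1/0/1/1 1/1/0/0 1/1/0/1 1/1/1/1 2/1/0/0 2/1/0/1 2/1/1/1}
[PSO] allowed = {1/0/0/0 1/0/0/1 1/0/1/1 1/1/0/0 1/1/0/1 1/1/1/1 2/0/0/0 2/0/0/1 2/0/1/1 2/1/0/0 2/1/0/1 2/1/1/1}
target 1/0/0/0 ∈ {SC,TSO,PSO}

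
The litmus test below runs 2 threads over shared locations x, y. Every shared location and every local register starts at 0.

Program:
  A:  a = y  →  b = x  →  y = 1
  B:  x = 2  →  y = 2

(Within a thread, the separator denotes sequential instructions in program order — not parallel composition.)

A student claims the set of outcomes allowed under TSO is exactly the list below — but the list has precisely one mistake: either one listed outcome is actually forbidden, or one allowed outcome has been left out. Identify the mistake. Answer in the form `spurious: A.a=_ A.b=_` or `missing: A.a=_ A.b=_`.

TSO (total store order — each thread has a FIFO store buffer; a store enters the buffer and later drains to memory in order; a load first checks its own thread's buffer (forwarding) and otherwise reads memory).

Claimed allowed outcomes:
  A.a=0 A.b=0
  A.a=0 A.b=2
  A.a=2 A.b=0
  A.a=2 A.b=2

outcome vector order: (A.a,A.b)
TSO (3): 0/0; 0/2; 2/2
claimed∖TSO = {2/0}

spurious: A.a=2 A.b=0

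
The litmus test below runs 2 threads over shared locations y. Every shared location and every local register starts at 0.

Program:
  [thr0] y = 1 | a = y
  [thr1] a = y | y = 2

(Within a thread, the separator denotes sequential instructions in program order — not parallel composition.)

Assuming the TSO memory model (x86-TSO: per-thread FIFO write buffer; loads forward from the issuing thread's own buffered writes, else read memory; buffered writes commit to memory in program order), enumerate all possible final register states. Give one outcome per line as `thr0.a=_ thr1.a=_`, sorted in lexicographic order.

outcome vector order: (thr0.a,thr1.a)
|TSO outcomes| = 4

thr0.a=1 thr1.a=0
thr0.a=1 thr1.a=1
thr0.a=2 thr1.a=0
thr0.a=2 thr1.a=1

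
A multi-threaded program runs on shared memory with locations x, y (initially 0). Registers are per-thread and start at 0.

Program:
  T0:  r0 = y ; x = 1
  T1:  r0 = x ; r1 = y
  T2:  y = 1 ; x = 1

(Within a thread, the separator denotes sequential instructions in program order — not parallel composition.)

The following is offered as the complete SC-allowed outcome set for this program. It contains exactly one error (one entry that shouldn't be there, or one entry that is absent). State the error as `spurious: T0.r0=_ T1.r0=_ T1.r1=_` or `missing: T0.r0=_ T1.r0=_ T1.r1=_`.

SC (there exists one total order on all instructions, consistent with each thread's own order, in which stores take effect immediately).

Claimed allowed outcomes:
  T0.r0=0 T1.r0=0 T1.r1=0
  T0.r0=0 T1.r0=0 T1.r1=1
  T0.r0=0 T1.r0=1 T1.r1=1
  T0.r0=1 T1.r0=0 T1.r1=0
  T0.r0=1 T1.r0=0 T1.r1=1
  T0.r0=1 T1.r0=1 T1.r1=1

missing: T0.r0=0 T1.r0=1 T1.r1=0

outcome vector order: (T0.r0,T1.r0,T1.r1)
[SC] allowed = {0/0/0 0/0/1 0/1/0 0/1/1 1/0/0 1/0/1 1/1/1}
SC∖claimed = {0/1/0}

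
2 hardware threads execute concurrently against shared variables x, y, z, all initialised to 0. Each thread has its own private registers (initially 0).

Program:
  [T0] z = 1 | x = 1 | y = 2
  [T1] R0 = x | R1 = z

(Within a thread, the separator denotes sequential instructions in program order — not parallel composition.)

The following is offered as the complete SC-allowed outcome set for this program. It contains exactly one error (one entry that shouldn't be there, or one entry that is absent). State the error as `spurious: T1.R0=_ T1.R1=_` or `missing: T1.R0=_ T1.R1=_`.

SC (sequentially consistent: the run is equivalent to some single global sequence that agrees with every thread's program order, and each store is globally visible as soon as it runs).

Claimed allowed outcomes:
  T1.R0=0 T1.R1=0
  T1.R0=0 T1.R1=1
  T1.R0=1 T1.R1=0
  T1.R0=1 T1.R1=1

spurious: T1.R0=1 T1.R1=0

outcome vector order: (T1.R0,T1.R1)
SC (3): <0 0> <0 1> <1 1>
claimed∖SC = {<1 0>}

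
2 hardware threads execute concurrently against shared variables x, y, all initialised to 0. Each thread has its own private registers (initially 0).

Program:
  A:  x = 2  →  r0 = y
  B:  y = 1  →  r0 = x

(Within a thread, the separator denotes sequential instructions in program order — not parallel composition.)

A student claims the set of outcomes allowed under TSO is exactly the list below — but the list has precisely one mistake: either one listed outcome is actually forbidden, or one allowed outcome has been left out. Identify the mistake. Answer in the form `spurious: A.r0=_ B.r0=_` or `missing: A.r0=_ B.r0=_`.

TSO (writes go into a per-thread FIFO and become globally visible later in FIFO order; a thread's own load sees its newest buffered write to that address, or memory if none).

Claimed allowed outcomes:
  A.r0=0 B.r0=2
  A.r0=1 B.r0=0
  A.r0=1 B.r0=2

missing: A.r0=0 B.r0=0

outcome vector order: (A.r0,B.r0)
under TSO → (0,0); (0,2); (1,0); (1,2)
TSO∖claimed = {(0,0)}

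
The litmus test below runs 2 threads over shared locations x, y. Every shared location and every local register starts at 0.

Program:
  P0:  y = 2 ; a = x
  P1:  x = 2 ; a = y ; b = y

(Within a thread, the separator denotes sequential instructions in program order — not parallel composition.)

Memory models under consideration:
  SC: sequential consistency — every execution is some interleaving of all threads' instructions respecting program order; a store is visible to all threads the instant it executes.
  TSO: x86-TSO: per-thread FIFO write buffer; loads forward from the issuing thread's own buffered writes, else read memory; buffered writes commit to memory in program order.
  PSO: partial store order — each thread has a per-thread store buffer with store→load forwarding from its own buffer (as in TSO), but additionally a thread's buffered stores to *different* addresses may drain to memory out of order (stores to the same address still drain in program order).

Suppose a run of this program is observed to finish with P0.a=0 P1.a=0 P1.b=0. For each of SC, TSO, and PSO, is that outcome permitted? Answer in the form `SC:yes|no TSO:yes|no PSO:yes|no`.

SC:no TSO:yes PSO:yes

outcome vector order: (P0.a,P1.a,P1.b)
under SC → <0 2 2> <2 0 0> <2 0 2> <2 2 2>
under TSO → <0 0 0> <0 0 2> <0 2 2> <2 0 0> <2 0 2> <2 2 2>
under PSO → <0 0 0> <0 0 2> <0 2 2> <2 0 0> <2 0 2> <2 2 2>
target <0 0 0> ∈ {TSO,PSO}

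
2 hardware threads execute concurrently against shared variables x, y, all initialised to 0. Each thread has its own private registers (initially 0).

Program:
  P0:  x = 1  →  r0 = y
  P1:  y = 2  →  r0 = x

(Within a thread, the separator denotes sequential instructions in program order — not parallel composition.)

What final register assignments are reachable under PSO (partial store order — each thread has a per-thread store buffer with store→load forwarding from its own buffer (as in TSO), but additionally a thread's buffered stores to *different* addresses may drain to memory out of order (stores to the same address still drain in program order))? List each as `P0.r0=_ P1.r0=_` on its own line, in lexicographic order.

P0.r0=0 P1.r0=0
P0.r0=0 P1.r0=1
P0.r0=2 P1.r0=0
P0.r0=2 P1.r0=1

outcome vector order: (P0.r0,P1.r0)
|PSO outcomes| = 4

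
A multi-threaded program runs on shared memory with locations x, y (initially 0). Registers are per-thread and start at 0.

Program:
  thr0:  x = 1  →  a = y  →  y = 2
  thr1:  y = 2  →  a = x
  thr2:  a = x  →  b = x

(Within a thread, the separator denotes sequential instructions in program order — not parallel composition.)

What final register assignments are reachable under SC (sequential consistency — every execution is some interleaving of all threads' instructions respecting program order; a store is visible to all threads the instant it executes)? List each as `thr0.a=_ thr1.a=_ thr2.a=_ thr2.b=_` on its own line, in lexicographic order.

thr0.a=0 thr1.a=1 thr2.a=0 thr2.b=0
thr0.a=0 thr1.a=1 thr2.a=0 thr2.b=1
thr0.a=0 thr1.a=1 thr2.a=1 thr2.b=1
thr0.a=2 thr1.a=0 thr2.a=0 thr2.b=0
thr0.a=2 thr1.a=0 thr2.a=0 thr2.b=1
thr0.a=2 thr1.a=0 thr2.a=1 thr2.b=1
thr0.a=2 thr1.a=1 thr2.a=0 thr2.b=0
thr0.a=2 thr1.a=1 thr2.a=0 thr2.b=1
thr0.a=2 thr1.a=1 thr2.a=1 thr2.b=1

outcome vector order: (thr0.a,thr1.a,thr2.a,thr2.b)
|SC outcomes| = 9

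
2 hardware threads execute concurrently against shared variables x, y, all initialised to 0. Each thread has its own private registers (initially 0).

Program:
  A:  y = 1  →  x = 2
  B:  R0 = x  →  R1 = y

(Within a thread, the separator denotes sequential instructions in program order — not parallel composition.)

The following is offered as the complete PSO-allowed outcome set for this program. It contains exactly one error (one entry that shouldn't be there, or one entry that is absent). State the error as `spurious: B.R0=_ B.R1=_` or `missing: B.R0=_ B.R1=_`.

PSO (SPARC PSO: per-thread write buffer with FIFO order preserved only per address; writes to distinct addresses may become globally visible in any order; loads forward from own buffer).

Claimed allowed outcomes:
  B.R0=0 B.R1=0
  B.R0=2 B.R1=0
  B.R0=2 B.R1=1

missing: B.R0=0 B.R1=1

outcome vector order: (B.R0,B.R1)
PSO (4): 00 01 20 21
PSO∖claimed = {01}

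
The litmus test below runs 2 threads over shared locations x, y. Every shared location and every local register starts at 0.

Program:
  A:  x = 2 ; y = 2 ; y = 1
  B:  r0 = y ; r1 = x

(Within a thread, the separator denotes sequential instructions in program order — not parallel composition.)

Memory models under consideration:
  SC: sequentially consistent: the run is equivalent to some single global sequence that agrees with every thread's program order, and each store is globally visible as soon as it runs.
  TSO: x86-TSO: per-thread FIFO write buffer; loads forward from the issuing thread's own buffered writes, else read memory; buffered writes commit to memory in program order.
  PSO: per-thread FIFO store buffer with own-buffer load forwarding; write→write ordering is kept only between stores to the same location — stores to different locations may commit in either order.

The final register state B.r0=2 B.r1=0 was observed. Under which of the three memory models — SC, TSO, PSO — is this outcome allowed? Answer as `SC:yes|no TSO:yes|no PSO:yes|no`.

SC:no TSO:no PSO:yes

outcome vector order: (B.r0,B.r1)
[SC] allowed = {0/0, 0/2, 1/2, 2/2}
[TSO] allowed = {0/0, 0/2, 1/2, 2/2}
[PSO] allowed = {0/0, 0/2, 1/0, 1/2, 2/0, 2/2}
target 2/0 ∈ {PSO}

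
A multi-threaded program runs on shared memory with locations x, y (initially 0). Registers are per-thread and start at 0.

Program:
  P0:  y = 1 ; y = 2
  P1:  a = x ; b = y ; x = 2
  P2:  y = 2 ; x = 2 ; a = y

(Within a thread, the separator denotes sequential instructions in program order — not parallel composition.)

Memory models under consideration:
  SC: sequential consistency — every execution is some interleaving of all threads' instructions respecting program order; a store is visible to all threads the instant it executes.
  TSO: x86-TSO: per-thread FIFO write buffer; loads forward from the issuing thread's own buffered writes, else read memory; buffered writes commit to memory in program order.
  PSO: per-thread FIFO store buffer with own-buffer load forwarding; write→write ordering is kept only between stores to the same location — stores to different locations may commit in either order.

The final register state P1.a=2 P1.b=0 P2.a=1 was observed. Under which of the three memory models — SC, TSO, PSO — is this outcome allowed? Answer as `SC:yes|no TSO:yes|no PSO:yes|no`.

outcome vector order: (P1.a,P1.b,P2.a)
under SC → 0/0/1, 0/0/2, 0/1/1, 0/1/2, 0/2/1, 0/2/2, 2/1/1, 2/1/2, 2/2/1, 2/2/2
under TSO → 0/0/1, 0/0/2, 0/1/1, 0/1/2, 0/2/1, 0/2/2, 2/1/1, 2/1/2, 2/2/1, 2/2/2
under PSO → 0/0/1, 0/0/2, 0/1/1, 0/1/2, 0/2/1, 0/2/2, 2/0/1, 2/0/2, 2/1/1, 2/1/2, 2/2/1, 2/2/2
target 2/0/1 ∈ {PSO}

SC:no TSO:no PSO:yes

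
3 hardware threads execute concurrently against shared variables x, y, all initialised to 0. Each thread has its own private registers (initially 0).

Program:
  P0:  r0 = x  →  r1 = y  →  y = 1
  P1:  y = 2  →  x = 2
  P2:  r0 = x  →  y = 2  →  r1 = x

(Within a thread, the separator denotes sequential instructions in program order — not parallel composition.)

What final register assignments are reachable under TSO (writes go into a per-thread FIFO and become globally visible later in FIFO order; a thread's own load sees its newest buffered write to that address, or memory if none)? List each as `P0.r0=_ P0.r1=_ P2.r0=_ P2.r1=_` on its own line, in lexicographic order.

P0.r0=0 P0.r1=0 P2.r0=0 P2.r1=0
P0.r0=0 P0.r1=0 P2.r0=0 P2.r1=2
P0.r0=0 P0.r1=0 P2.r0=2 P2.r1=2
P0.r0=0 P0.r1=2 P2.r0=0 P2.r1=0
P0.r0=0 P0.r1=2 P2.r0=0 P2.r1=2
P0.r0=0 P0.r1=2 P2.r0=2 P2.r1=2
P0.r0=2 P0.r1=2 P2.r0=0 P2.r1=0
P0.r0=2 P0.r1=2 P2.r0=0 P2.r1=2
P0.r0=2 P0.r1=2 P2.r0=2 P2.r1=2

outcome vector order: (P0.r0,P0.r1,P2.r0,P2.r1)
|TSO outcomes| = 9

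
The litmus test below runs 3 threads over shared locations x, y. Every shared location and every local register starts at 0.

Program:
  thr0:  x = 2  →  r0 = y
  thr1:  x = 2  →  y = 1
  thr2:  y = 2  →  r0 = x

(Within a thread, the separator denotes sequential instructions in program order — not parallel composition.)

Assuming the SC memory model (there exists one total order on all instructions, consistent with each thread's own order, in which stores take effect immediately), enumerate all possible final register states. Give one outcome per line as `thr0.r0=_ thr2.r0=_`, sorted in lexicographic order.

thr0.r0=0 thr2.r0=2
thr0.r0=1 thr2.r0=0
thr0.r0=1 thr2.r0=2
thr0.r0=2 thr2.r0=0
thr0.r0=2 thr2.r0=2

outcome vector order: (thr0.r0,thr2.r0)
|SC outcomes| = 5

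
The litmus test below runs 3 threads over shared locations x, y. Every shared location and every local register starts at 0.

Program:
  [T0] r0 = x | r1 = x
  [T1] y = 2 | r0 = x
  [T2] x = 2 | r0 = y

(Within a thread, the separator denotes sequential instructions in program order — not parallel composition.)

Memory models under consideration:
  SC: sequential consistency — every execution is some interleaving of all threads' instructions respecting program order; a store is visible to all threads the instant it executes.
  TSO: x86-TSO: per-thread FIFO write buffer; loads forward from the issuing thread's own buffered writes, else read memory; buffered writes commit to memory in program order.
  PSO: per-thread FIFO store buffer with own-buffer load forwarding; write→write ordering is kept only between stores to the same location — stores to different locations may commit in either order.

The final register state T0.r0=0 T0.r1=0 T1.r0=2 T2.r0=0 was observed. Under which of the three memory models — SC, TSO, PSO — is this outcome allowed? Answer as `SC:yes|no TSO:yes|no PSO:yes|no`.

SC:yes TSO:yes PSO:yes

outcome vector order: (T0.r0,T0.r1,T1.r0,T2.r0)
SC (9): (0,0,0,2), (0,0,2,0), (0,0,2,2), (0,2,0,2), (0,2,2,0), (0,2,2,2), (2,2,0,2), (2,2,2,0), (2,2,2,2)
TSO (12): (0,0,0,0), (0,0,0,2), (0,0,2,0), (0,0,2,2), (0,2,0,0), (0,2,0,2), (0,2,2,0), (0,2,2,2), (2,2,0,0), (2,2,0,2), (2,2,2,0), (2,2,2,2)
PSO (12): (0,0,0,0), (0,0,0,2), (0,0,2,0), (0,0,2,2), (0,2,0,0), (0,2,0,2), (0,2,2,0), (0,2,2,2), (2,2,0,0), (2,2,0,2), (2,2,2,0), (2,2,2,2)
target (0,0,2,0) ∈ {SC,TSO,PSO}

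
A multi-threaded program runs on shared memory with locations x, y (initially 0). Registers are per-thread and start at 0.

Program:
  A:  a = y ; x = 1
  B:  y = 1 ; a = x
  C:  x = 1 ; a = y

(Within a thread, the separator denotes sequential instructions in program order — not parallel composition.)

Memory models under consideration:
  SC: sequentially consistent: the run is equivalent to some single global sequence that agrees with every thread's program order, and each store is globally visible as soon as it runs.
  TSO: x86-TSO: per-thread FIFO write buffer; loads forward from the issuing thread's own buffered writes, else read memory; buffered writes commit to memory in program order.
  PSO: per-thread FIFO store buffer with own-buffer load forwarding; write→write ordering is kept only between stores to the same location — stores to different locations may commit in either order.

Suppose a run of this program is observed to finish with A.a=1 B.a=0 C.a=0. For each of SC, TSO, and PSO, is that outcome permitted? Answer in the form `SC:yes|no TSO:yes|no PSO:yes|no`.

SC:no TSO:yes PSO:yes

outcome vector order: (A.a,B.a,C.a)
under SC → <0 0 1>; <0 1 0>; <0 1 1>; <1 0 1>; <1 1 0>; <1 1 1>
under TSO → <0 0 0>; <0 0 1>; <0 1 0>; <0 1 1>; <1 0 0>; <1 0 1>; <1 1 0>; <1 1 1>
under PSO → <0 0 0>; <0 0 1>; <0 1 0>; <0 1 1>; <1 0 0>; <1 0 1>; <1 1 0>; <1 1 1>
target <1 0 0> ∈ {TSO,PSO}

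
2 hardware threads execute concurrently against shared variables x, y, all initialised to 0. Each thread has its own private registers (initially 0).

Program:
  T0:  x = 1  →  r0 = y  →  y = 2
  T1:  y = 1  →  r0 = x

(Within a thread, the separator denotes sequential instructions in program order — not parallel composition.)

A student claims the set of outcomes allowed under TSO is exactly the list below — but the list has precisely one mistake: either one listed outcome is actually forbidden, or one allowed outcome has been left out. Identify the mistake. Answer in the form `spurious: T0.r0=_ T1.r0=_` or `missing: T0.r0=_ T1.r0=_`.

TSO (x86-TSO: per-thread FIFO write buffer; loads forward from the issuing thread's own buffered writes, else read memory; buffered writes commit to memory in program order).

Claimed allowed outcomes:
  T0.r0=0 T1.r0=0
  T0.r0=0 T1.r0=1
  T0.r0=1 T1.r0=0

outcome vector order: (T0.r0,T1.r0)
[TSO] allowed = {(0,0), (0,1), (1,0), (1,1)}
TSO∖claimed = {(1,1)}

missing: T0.r0=1 T1.r0=1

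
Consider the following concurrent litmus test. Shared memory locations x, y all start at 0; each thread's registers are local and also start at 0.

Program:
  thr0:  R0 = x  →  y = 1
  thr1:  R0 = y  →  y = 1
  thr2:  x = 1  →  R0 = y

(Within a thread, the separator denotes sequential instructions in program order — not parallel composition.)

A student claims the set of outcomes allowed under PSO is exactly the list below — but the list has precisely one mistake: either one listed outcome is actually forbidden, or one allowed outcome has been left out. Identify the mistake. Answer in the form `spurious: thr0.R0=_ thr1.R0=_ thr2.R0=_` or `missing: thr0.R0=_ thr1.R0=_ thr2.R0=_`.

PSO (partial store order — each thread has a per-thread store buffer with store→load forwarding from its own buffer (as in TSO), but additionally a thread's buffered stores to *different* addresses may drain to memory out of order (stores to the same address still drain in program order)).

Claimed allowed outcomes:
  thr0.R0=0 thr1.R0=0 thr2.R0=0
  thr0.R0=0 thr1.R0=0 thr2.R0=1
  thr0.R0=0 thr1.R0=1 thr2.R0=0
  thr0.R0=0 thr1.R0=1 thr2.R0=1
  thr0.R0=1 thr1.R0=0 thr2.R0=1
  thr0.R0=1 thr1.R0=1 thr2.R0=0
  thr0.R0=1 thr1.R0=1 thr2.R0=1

outcome vector order: (thr0.R0,thr1.R0,thr2.R0)
PSO (8): 000; 001; 010; 011; 100; 101; 110; 111
PSO∖claimed = {100}

missing: thr0.R0=1 thr1.R0=0 thr2.R0=0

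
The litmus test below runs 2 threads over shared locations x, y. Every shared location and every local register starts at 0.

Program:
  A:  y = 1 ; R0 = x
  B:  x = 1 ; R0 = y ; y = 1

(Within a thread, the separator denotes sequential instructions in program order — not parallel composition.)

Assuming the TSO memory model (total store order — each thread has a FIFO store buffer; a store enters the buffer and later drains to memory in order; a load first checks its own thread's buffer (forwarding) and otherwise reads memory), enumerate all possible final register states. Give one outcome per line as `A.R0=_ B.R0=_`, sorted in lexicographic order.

outcome vector order: (A.R0,B.R0)
|TSO outcomes| = 4

A.R0=0 B.R0=0
A.R0=0 B.R0=1
A.R0=1 B.R0=0
A.R0=1 B.R0=1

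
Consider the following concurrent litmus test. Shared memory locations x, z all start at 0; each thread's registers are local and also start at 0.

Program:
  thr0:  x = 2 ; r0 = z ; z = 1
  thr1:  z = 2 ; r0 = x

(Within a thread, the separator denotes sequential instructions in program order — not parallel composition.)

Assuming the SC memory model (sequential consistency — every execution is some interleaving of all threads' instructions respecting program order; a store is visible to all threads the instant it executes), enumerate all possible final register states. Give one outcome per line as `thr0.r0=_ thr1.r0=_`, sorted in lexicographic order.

thr0.r0=0 thr1.r0=2
thr0.r0=2 thr1.r0=0
thr0.r0=2 thr1.r0=2

outcome vector order: (thr0.r0,thr1.r0)
|SC outcomes| = 3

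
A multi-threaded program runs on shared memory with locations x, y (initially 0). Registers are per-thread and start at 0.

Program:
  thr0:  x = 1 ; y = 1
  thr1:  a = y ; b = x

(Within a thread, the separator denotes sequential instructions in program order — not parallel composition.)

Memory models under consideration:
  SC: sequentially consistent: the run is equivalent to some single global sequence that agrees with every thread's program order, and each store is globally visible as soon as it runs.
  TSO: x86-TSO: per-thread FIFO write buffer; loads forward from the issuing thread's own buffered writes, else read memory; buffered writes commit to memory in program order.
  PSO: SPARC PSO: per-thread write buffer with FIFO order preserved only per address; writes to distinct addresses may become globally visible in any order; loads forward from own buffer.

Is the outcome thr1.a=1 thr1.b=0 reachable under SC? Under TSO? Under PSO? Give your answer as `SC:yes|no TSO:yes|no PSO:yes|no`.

outcome vector order: (thr1.a,thr1.b)
SC (3): 0/0, 0/1, 1/1
TSO (3): 0/0, 0/1, 1/1
PSO (4): 0/0, 0/1, 1/0, 1/1
target 1/0 ∈ {PSO}

SC:no TSO:no PSO:yes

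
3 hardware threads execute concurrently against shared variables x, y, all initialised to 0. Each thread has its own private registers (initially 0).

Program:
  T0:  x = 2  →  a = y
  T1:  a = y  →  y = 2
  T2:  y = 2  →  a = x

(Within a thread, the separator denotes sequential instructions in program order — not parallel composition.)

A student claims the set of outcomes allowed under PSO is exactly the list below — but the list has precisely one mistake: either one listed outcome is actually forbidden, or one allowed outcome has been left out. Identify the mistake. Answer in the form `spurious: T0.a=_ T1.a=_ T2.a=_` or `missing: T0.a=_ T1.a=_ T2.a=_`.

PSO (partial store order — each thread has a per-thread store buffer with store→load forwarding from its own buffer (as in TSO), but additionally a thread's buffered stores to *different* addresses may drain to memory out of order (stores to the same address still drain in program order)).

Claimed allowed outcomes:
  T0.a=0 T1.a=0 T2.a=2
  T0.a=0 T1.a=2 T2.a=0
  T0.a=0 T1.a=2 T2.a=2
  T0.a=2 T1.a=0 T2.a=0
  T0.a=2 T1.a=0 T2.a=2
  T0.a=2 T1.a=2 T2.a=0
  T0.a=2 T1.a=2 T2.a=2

missing: T0.a=0 T1.a=0 T2.a=0

outcome vector order: (T0.a,T1.a,T2.a)
[PSO] allowed = {0/0/0, 0/0/2, 0/2/0, 0/2/2, 2/0/0, 2/0/2, 2/2/0, 2/2/2}
PSO∖claimed = {0/0/0}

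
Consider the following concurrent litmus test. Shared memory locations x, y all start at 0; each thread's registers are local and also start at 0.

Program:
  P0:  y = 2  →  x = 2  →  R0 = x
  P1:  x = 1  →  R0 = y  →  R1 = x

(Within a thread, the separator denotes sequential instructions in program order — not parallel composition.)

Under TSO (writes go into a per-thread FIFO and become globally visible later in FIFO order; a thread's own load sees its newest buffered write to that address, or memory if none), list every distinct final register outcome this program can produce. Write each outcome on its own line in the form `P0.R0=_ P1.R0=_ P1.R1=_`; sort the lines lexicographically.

outcome vector order: (P0.R0,P1.R0,P1.R1)
|TSO outcomes| = 6

P0.R0=1 P1.R0=0 P1.R1=1
P0.R0=1 P1.R0=2 P1.R1=1
P0.R0=2 P1.R0=0 P1.R1=1
P0.R0=2 P1.R0=0 P1.R1=2
P0.R0=2 P1.R0=2 P1.R1=1
P0.R0=2 P1.R0=2 P1.R1=2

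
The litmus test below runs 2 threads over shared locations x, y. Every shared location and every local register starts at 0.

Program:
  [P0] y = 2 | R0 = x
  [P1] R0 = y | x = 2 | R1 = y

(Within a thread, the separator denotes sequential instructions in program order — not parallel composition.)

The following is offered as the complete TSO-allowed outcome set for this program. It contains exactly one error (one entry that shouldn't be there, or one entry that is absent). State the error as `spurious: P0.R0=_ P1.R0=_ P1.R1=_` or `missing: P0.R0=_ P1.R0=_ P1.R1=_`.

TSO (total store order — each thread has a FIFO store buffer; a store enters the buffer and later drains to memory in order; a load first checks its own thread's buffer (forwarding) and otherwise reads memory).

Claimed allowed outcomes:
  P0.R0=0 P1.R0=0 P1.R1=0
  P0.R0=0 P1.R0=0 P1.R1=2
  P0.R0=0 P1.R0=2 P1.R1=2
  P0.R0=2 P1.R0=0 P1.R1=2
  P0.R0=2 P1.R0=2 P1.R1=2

missing: P0.R0=2 P1.R0=0 P1.R1=0

outcome vector order: (P0.R0,P1.R0,P1.R1)
under TSO → <0 0 0>, <0 0 2>, <0 2 2>, <2 0 0>, <2 0 2>, <2 2 2>
TSO∖claimed = {<2 0 0>}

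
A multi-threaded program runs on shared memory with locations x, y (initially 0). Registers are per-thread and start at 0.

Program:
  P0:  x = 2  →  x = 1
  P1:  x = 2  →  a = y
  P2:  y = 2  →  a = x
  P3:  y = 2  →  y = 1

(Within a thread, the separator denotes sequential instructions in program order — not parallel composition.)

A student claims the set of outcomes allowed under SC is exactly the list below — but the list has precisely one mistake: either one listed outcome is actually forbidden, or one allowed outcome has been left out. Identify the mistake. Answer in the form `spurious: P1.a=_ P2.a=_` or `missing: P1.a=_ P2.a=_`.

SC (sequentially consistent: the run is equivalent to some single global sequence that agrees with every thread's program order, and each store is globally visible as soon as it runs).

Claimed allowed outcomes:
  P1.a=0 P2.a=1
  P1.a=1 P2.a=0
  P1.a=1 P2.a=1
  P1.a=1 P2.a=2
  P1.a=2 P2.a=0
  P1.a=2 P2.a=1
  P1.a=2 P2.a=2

outcome vector order: (P1.a,P2.a)
SC (8): (0,1), (0,2), (1,0), (1,1), (1,2), (2,0), (2,1), (2,2)
SC∖claimed = {(0,2)}

missing: P1.a=0 P2.a=2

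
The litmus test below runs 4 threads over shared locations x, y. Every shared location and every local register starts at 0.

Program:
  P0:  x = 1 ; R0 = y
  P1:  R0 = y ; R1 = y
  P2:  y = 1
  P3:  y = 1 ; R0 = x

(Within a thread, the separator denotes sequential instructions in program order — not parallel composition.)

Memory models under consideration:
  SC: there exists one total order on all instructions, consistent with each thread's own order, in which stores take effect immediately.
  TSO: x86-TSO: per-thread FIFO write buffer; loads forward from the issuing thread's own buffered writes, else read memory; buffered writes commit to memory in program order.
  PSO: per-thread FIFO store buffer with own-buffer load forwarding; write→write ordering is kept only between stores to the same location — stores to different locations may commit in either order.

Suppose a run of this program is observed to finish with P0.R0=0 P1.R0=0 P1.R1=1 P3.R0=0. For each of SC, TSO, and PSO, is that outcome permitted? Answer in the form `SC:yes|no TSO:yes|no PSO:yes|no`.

SC:no TSO:yes PSO:yes

outcome vector order: (P0.R0,P1.R0,P1.R1,P3.R0)
under SC → <0 0 0 1> <0 0 1 1> <0 1 1 1> <1 0 0 0> <1 0 0 1> <1 0 1 0> <1 0 1 1> <1 1 1 0> <1 1 1 1>
under TSO → <0 0 0 0> <0 0 0 1> <0 0 1 0> <0 0 1 1> <0 1 1 0> <0 1 1 1> <1 0 0 0> <1 0 0 1> <1 0 1 0> <1 0 1 1> <1 1 1 0> <1 1 1 1>
under PSO → <0 0 0 0> <0 0 0 1> <0 0 1 0> <0 0 1 1> <0 1 1 0> <0 1 1 1> <1 0 0 0> <1 0 0 1> <1 0 1 0> <1 0 1 1> <1 1 1 0> <1 1 1 1>
target <0 0 1 0> ∈ {TSO,PSO}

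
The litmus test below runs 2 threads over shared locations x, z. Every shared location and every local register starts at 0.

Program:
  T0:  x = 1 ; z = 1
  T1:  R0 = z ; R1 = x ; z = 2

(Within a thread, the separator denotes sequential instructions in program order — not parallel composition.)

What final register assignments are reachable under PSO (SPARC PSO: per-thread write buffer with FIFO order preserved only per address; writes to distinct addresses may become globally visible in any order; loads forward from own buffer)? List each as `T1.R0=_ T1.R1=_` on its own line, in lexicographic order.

T1.R0=0 T1.R1=0
T1.R0=0 T1.R1=1
T1.R0=1 T1.R1=0
T1.R0=1 T1.R1=1

outcome vector order: (T1.R0,T1.R1)
|PSO outcomes| = 4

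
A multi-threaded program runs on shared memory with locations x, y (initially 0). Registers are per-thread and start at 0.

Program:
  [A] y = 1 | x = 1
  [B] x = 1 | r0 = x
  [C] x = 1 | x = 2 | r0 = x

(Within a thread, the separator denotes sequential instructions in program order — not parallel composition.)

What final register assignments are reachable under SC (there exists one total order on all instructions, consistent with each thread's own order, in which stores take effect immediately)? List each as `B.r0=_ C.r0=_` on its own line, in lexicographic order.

outcome vector order: (B.r0,C.r0)
|SC outcomes| = 4

B.r0=1 C.r0=1
B.r0=1 C.r0=2
B.r0=2 C.r0=1
B.r0=2 C.r0=2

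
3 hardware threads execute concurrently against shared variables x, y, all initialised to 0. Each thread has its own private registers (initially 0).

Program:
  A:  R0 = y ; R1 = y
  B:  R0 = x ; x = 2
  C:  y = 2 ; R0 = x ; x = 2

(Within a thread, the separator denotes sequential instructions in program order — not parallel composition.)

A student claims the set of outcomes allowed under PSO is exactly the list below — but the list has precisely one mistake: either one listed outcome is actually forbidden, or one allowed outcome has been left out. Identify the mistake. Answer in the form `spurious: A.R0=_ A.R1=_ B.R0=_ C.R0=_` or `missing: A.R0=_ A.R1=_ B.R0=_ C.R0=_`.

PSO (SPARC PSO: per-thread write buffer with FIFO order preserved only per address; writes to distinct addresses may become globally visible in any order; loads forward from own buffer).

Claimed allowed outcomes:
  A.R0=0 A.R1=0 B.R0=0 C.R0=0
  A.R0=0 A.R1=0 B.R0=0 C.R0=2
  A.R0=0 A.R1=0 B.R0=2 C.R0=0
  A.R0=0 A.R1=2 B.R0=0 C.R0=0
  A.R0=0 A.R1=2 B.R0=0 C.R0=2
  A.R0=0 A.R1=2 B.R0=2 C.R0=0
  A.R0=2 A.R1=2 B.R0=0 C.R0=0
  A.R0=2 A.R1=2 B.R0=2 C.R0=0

outcome vector order: (A.R0,A.R1,B.R0,C.R0)
[PSO] allowed = {<0 0 0 0> <0 0 0 2> <0 0 2 0> <0 2 0 0> <0 2 0 2> <0 2 2 0> <2 2 0 0> <2 2 0 2> <2 2 2 0>}
PSO∖claimed = {<2 2 0 2>}

missing: A.R0=2 A.R1=2 B.R0=0 C.R0=2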